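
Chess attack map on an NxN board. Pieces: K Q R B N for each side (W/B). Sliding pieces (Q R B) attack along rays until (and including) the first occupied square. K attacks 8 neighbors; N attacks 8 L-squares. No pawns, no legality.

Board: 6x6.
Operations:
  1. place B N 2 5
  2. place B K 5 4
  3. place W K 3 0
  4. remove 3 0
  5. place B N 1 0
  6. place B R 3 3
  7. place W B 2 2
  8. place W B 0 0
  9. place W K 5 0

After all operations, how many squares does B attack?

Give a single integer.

Answer: 17

Derivation:
Op 1: place BN@(2,5)
Op 2: place BK@(5,4)
Op 3: place WK@(3,0)
Op 4: remove (3,0)
Op 5: place BN@(1,0)
Op 6: place BR@(3,3)
Op 7: place WB@(2,2)
Op 8: place WB@(0,0)
Op 9: place WK@(5,0)
Per-piece attacks for B:
  BN@(1,0): attacks (2,2) (3,1) (0,2)
  BN@(2,5): attacks (3,3) (4,4) (1,3) (0,4)
  BR@(3,3): attacks (3,4) (3,5) (3,2) (3,1) (3,0) (4,3) (5,3) (2,3) (1,3) (0,3)
  BK@(5,4): attacks (5,5) (5,3) (4,4) (4,5) (4,3)
Union (17 distinct): (0,2) (0,3) (0,4) (1,3) (2,2) (2,3) (3,0) (3,1) (3,2) (3,3) (3,4) (3,5) (4,3) (4,4) (4,5) (5,3) (5,5)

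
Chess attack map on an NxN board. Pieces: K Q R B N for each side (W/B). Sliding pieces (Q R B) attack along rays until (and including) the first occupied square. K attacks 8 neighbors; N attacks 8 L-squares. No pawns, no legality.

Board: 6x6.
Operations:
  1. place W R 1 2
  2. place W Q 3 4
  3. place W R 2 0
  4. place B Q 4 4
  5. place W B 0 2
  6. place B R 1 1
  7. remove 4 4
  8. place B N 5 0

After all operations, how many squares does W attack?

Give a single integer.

Answer: 27

Derivation:
Op 1: place WR@(1,2)
Op 2: place WQ@(3,4)
Op 3: place WR@(2,0)
Op 4: place BQ@(4,4)
Op 5: place WB@(0,2)
Op 6: place BR@(1,1)
Op 7: remove (4,4)
Op 8: place BN@(5,0)
Per-piece attacks for W:
  WB@(0,2): attacks (1,3) (2,4) (3,5) (1,1) [ray(1,-1) blocked at (1,1)]
  WR@(1,2): attacks (1,3) (1,4) (1,5) (1,1) (2,2) (3,2) (4,2) (5,2) (0,2) [ray(0,-1) blocked at (1,1); ray(-1,0) blocked at (0,2)]
  WR@(2,0): attacks (2,1) (2,2) (2,3) (2,4) (2,5) (3,0) (4,0) (5,0) (1,0) (0,0) [ray(1,0) blocked at (5,0)]
  WQ@(3,4): attacks (3,5) (3,3) (3,2) (3,1) (3,0) (4,4) (5,4) (2,4) (1,4) (0,4) (4,5) (4,3) (5,2) (2,5) (2,3) (1,2) [ray(-1,-1) blocked at (1,2)]
Union (27 distinct): (0,0) (0,2) (0,4) (1,0) (1,1) (1,2) (1,3) (1,4) (1,5) (2,1) (2,2) (2,3) (2,4) (2,5) (3,0) (3,1) (3,2) (3,3) (3,5) (4,0) (4,2) (4,3) (4,4) (4,5) (5,0) (5,2) (5,4)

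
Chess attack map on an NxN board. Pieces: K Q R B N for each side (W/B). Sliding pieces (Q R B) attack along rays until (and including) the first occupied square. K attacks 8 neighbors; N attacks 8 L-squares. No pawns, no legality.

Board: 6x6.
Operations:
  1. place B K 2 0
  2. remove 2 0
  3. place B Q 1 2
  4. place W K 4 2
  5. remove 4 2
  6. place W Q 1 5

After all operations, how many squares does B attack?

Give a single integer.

Answer: 17

Derivation:
Op 1: place BK@(2,0)
Op 2: remove (2,0)
Op 3: place BQ@(1,2)
Op 4: place WK@(4,2)
Op 5: remove (4,2)
Op 6: place WQ@(1,5)
Per-piece attacks for B:
  BQ@(1,2): attacks (1,3) (1,4) (1,5) (1,1) (1,0) (2,2) (3,2) (4,2) (5,2) (0,2) (2,3) (3,4) (4,5) (2,1) (3,0) (0,3) (0,1) [ray(0,1) blocked at (1,5)]
Union (17 distinct): (0,1) (0,2) (0,3) (1,0) (1,1) (1,3) (1,4) (1,5) (2,1) (2,2) (2,3) (3,0) (3,2) (3,4) (4,2) (4,5) (5,2)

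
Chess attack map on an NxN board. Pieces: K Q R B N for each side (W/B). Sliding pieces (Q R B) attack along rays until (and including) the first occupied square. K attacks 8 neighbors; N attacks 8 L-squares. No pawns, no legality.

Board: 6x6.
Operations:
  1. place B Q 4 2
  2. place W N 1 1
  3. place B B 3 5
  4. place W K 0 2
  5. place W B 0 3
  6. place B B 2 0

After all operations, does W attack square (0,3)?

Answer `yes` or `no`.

Answer: yes

Derivation:
Op 1: place BQ@(4,2)
Op 2: place WN@(1,1)
Op 3: place BB@(3,5)
Op 4: place WK@(0,2)
Op 5: place WB@(0,3)
Op 6: place BB@(2,0)
Per-piece attacks for W:
  WK@(0,2): attacks (0,3) (0,1) (1,2) (1,3) (1,1)
  WB@(0,3): attacks (1,4) (2,5) (1,2) (2,1) (3,0)
  WN@(1,1): attacks (2,3) (3,2) (0,3) (3,0)
W attacks (0,3): yes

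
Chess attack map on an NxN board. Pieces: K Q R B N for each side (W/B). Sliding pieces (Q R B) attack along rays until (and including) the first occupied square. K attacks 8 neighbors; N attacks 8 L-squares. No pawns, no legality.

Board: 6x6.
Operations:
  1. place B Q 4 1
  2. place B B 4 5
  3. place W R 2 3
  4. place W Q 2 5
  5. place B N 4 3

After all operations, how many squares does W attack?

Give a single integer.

Answer: 16

Derivation:
Op 1: place BQ@(4,1)
Op 2: place BB@(4,5)
Op 3: place WR@(2,3)
Op 4: place WQ@(2,5)
Op 5: place BN@(4,3)
Per-piece attacks for W:
  WR@(2,3): attacks (2,4) (2,5) (2,2) (2,1) (2,0) (3,3) (4,3) (1,3) (0,3) [ray(0,1) blocked at (2,5); ray(1,0) blocked at (4,3)]
  WQ@(2,5): attacks (2,4) (2,3) (3,5) (4,5) (1,5) (0,5) (3,4) (4,3) (1,4) (0,3) [ray(0,-1) blocked at (2,3); ray(1,0) blocked at (4,5); ray(1,-1) blocked at (4,3)]
Union (16 distinct): (0,3) (0,5) (1,3) (1,4) (1,5) (2,0) (2,1) (2,2) (2,3) (2,4) (2,5) (3,3) (3,4) (3,5) (4,3) (4,5)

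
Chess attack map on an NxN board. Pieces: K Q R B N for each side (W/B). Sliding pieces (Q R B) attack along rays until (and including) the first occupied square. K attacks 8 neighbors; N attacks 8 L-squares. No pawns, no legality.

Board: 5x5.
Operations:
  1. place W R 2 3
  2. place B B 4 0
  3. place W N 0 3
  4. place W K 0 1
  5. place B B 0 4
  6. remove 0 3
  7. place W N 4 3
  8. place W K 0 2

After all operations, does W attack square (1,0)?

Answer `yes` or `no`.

Op 1: place WR@(2,3)
Op 2: place BB@(4,0)
Op 3: place WN@(0,3)
Op 4: place WK@(0,1)
Op 5: place BB@(0,4)
Op 6: remove (0,3)
Op 7: place WN@(4,3)
Op 8: place WK@(0,2)
Per-piece attacks for W:
  WK@(0,1): attacks (0,2) (0,0) (1,1) (1,2) (1,0)
  WK@(0,2): attacks (0,3) (0,1) (1,2) (1,3) (1,1)
  WR@(2,3): attacks (2,4) (2,2) (2,1) (2,0) (3,3) (4,3) (1,3) (0,3) [ray(1,0) blocked at (4,3)]
  WN@(4,3): attacks (2,4) (3,1) (2,2)
W attacks (1,0): yes

Answer: yes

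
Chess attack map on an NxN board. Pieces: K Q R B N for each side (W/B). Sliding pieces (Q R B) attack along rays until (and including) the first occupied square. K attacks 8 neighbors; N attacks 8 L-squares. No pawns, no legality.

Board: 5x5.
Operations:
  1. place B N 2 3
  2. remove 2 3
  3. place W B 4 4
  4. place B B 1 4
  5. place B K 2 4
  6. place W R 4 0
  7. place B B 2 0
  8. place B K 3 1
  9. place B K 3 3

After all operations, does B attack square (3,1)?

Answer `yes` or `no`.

Answer: yes

Derivation:
Op 1: place BN@(2,3)
Op 2: remove (2,3)
Op 3: place WB@(4,4)
Op 4: place BB@(1,4)
Op 5: place BK@(2,4)
Op 6: place WR@(4,0)
Op 7: place BB@(2,0)
Op 8: place BK@(3,1)
Op 9: place BK@(3,3)
Per-piece attacks for B:
  BB@(1,4): attacks (2,3) (3,2) (4,1) (0,3)
  BB@(2,0): attacks (3,1) (1,1) (0,2) [ray(1,1) blocked at (3,1)]
  BK@(2,4): attacks (2,3) (3,4) (1,4) (3,3) (1,3)
  BK@(3,1): attacks (3,2) (3,0) (4,1) (2,1) (4,2) (4,0) (2,2) (2,0)
  BK@(3,3): attacks (3,4) (3,2) (4,3) (2,3) (4,4) (4,2) (2,4) (2,2)
B attacks (3,1): yes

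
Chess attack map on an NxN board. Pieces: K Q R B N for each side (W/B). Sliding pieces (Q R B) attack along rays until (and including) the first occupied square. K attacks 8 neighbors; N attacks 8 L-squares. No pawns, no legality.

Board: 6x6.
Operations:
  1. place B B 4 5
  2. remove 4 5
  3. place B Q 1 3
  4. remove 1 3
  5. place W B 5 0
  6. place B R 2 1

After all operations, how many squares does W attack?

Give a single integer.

Answer: 5

Derivation:
Op 1: place BB@(4,5)
Op 2: remove (4,5)
Op 3: place BQ@(1,3)
Op 4: remove (1,3)
Op 5: place WB@(5,0)
Op 6: place BR@(2,1)
Per-piece attacks for W:
  WB@(5,0): attacks (4,1) (3,2) (2,3) (1,4) (0,5)
Union (5 distinct): (0,5) (1,4) (2,3) (3,2) (4,1)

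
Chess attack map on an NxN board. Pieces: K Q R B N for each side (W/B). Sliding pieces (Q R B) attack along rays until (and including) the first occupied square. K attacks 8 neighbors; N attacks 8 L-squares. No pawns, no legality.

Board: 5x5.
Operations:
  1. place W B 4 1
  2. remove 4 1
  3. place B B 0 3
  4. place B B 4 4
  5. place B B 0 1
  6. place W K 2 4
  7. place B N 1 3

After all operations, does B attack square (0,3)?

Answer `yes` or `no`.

Op 1: place WB@(4,1)
Op 2: remove (4,1)
Op 3: place BB@(0,3)
Op 4: place BB@(4,4)
Op 5: place BB@(0,1)
Op 6: place WK@(2,4)
Op 7: place BN@(1,3)
Per-piece attacks for B:
  BB@(0,1): attacks (1,2) (2,3) (3,4) (1,0)
  BB@(0,3): attacks (1,4) (1,2) (2,1) (3,0)
  BN@(1,3): attacks (3,4) (2,1) (3,2) (0,1)
  BB@(4,4): attacks (3,3) (2,2) (1,1) (0,0)
B attacks (0,3): no

Answer: no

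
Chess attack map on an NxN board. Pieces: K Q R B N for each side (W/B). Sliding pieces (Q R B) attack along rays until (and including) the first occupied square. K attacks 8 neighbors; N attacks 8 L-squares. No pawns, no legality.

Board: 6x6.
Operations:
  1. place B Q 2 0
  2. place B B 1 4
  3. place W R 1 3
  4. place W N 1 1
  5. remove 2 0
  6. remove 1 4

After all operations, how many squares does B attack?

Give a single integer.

Answer: 0

Derivation:
Op 1: place BQ@(2,0)
Op 2: place BB@(1,4)
Op 3: place WR@(1,3)
Op 4: place WN@(1,1)
Op 5: remove (2,0)
Op 6: remove (1,4)
Per-piece attacks for B:
Union (0 distinct): (none)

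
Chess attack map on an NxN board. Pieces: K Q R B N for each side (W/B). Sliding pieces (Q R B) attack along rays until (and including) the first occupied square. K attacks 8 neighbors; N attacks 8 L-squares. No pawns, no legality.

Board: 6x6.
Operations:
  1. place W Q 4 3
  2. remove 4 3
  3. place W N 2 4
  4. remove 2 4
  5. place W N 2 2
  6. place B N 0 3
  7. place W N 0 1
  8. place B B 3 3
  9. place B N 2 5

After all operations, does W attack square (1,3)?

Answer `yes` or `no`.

Answer: yes

Derivation:
Op 1: place WQ@(4,3)
Op 2: remove (4,3)
Op 3: place WN@(2,4)
Op 4: remove (2,4)
Op 5: place WN@(2,2)
Op 6: place BN@(0,3)
Op 7: place WN@(0,1)
Op 8: place BB@(3,3)
Op 9: place BN@(2,5)
Per-piece attacks for W:
  WN@(0,1): attacks (1,3) (2,2) (2,0)
  WN@(2,2): attacks (3,4) (4,3) (1,4) (0,3) (3,0) (4,1) (1,0) (0,1)
W attacks (1,3): yes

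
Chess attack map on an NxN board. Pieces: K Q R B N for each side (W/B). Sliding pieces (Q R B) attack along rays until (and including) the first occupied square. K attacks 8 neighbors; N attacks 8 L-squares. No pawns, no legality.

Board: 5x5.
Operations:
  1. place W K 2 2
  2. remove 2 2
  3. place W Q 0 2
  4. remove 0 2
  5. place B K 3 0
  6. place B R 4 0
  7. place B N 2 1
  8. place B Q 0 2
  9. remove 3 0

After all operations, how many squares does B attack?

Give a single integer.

Op 1: place WK@(2,2)
Op 2: remove (2,2)
Op 3: place WQ@(0,2)
Op 4: remove (0,2)
Op 5: place BK@(3,0)
Op 6: place BR@(4,0)
Op 7: place BN@(2,1)
Op 8: place BQ@(0,2)
Op 9: remove (3,0)
Per-piece attacks for B:
  BQ@(0,2): attacks (0,3) (0,4) (0,1) (0,0) (1,2) (2,2) (3,2) (4,2) (1,3) (2,4) (1,1) (2,0)
  BN@(2,1): attacks (3,3) (4,2) (1,3) (0,2) (4,0) (0,0)
  BR@(4,0): attacks (4,1) (4,2) (4,3) (4,4) (3,0) (2,0) (1,0) (0,0)
Union (20 distinct): (0,0) (0,1) (0,2) (0,3) (0,4) (1,0) (1,1) (1,2) (1,3) (2,0) (2,2) (2,4) (3,0) (3,2) (3,3) (4,0) (4,1) (4,2) (4,3) (4,4)

Answer: 20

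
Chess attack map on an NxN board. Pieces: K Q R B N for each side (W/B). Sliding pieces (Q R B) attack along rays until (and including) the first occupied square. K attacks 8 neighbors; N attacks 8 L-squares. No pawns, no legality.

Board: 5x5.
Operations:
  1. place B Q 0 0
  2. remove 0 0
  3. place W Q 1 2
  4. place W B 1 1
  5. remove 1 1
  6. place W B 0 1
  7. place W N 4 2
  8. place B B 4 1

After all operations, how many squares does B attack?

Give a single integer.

Answer: 4

Derivation:
Op 1: place BQ@(0,0)
Op 2: remove (0,0)
Op 3: place WQ@(1,2)
Op 4: place WB@(1,1)
Op 5: remove (1,1)
Op 6: place WB@(0,1)
Op 7: place WN@(4,2)
Op 8: place BB@(4,1)
Per-piece attacks for B:
  BB@(4,1): attacks (3,2) (2,3) (1,4) (3,0)
Union (4 distinct): (1,4) (2,3) (3,0) (3,2)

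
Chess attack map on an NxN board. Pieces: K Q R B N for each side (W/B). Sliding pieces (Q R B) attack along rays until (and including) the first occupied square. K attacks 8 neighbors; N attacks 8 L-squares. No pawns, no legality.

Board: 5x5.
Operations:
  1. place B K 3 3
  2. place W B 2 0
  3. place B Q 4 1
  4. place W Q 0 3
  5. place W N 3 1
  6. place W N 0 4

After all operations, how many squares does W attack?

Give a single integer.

Answer: 15

Derivation:
Op 1: place BK@(3,3)
Op 2: place WB@(2,0)
Op 3: place BQ@(4,1)
Op 4: place WQ@(0,3)
Op 5: place WN@(3,1)
Op 6: place WN@(0,4)
Per-piece attacks for W:
  WQ@(0,3): attacks (0,4) (0,2) (0,1) (0,0) (1,3) (2,3) (3,3) (1,4) (1,2) (2,1) (3,0) [ray(0,1) blocked at (0,4); ray(1,0) blocked at (3,3)]
  WN@(0,4): attacks (1,2) (2,3)
  WB@(2,0): attacks (3,1) (1,1) (0,2) [ray(1,1) blocked at (3,1)]
  WN@(3,1): attacks (4,3) (2,3) (1,2) (1,0)
Union (15 distinct): (0,0) (0,1) (0,2) (0,4) (1,0) (1,1) (1,2) (1,3) (1,4) (2,1) (2,3) (3,0) (3,1) (3,3) (4,3)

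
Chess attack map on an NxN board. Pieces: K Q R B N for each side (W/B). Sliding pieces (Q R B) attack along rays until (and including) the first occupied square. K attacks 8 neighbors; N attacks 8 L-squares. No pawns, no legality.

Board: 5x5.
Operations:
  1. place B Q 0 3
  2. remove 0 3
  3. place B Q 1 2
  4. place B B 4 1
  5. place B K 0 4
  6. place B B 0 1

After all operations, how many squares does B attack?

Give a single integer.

Op 1: place BQ@(0,3)
Op 2: remove (0,3)
Op 3: place BQ@(1,2)
Op 4: place BB@(4,1)
Op 5: place BK@(0,4)
Op 6: place BB@(0,1)
Per-piece attacks for B:
  BB@(0,1): attacks (1,2) (1,0) [ray(1,1) blocked at (1,2)]
  BK@(0,4): attacks (0,3) (1,4) (1,3)
  BQ@(1,2): attacks (1,3) (1,4) (1,1) (1,0) (2,2) (3,2) (4,2) (0,2) (2,3) (3,4) (2,1) (3,0) (0,3) (0,1) [ray(-1,-1) blocked at (0,1)]
  BB@(4,1): attacks (3,2) (2,3) (1,4) (3,0)
Union (15 distinct): (0,1) (0,2) (0,3) (1,0) (1,1) (1,2) (1,3) (1,4) (2,1) (2,2) (2,3) (3,0) (3,2) (3,4) (4,2)

Answer: 15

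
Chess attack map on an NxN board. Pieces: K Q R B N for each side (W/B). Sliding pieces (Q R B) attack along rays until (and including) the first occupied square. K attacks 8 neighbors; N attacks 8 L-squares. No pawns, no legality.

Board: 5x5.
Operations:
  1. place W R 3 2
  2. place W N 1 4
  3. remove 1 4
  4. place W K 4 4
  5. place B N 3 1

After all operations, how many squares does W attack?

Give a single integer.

Op 1: place WR@(3,2)
Op 2: place WN@(1,4)
Op 3: remove (1,4)
Op 4: place WK@(4,4)
Op 5: place BN@(3,1)
Per-piece attacks for W:
  WR@(3,2): attacks (3,3) (3,4) (3,1) (4,2) (2,2) (1,2) (0,2) [ray(0,-1) blocked at (3,1)]
  WK@(4,4): attacks (4,3) (3,4) (3,3)
Union (8 distinct): (0,2) (1,2) (2,2) (3,1) (3,3) (3,4) (4,2) (4,3)

Answer: 8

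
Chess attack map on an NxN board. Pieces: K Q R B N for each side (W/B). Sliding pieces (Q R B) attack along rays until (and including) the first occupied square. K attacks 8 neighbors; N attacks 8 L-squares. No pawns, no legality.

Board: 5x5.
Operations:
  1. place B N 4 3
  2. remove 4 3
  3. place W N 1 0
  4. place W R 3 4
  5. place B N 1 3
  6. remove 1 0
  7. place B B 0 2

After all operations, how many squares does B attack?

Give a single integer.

Op 1: place BN@(4,3)
Op 2: remove (4,3)
Op 3: place WN@(1,0)
Op 4: place WR@(3,4)
Op 5: place BN@(1,3)
Op 6: remove (1,0)
Op 7: place BB@(0,2)
Per-piece attacks for B:
  BB@(0,2): attacks (1,3) (1,1) (2,0) [ray(1,1) blocked at (1,3)]
  BN@(1,3): attacks (3,4) (2,1) (3,2) (0,1)
Union (7 distinct): (0,1) (1,1) (1,3) (2,0) (2,1) (3,2) (3,4)

Answer: 7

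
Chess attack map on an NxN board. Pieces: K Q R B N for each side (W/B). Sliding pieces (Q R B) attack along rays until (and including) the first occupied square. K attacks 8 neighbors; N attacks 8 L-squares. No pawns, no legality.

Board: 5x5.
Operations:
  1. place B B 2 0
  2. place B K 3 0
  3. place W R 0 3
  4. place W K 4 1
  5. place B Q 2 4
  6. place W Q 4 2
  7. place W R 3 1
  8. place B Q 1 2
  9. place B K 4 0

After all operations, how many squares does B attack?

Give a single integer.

Answer: 21

Derivation:
Op 1: place BB@(2,0)
Op 2: place BK@(3,0)
Op 3: place WR@(0,3)
Op 4: place WK@(4,1)
Op 5: place BQ@(2,4)
Op 6: place WQ@(4,2)
Op 7: place WR@(3,1)
Op 8: place BQ@(1,2)
Op 9: place BK@(4,0)
Per-piece attacks for B:
  BQ@(1,2): attacks (1,3) (1,4) (1,1) (1,0) (2,2) (3,2) (4,2) (0,2) (2,3) (3,4) (2,1) (3,0) (0,3) (0,1) [ray(1,0) blocked at (4,2); ray(1,-1) blocked at (3,0); ray(-1,1) blocked at (0,3)]
  BB@(2,0): attacks (3,1) (1,1) (0,2) [ray(1,1) blocked at (3,1)]
  BQ@(2,4): attacks (2,3) (2,2) (2,1) (2,0) (3,4) (4,4) (1,4) (0,4) (3,3) (4,2) (1,3) (0,2) [ray(0,-1) blocked at (2,0); ray(1,-1) blocked at (4,2)]
  BK@(3,0): attacks (3,1) (4,0) (2,0) (4,1) (2,1)
  BK@(4,0): attacks (4,1) (3,0) (3,1)
Union (21 distinct): (0,1) (0,2) (0,3) (0,4) (1,0) (1,1) (1,3) (1,4) (2,0) (2,1) (2,2) (2,3) (3,0) (3,1) (3,2) (3,3) (3,4) (4,0) (4,1) (4,2) (4,4)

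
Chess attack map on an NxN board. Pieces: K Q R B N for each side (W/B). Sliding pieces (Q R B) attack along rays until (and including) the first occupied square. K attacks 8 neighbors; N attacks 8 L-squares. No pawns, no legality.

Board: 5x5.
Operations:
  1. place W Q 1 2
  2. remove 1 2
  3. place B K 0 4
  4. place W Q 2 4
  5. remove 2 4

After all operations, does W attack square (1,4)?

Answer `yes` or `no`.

Answer: no

Derivation:
Op 1: place WQ@(1,2)
Op 2: remove (1,2)
Op 3: place BK@(0,4)
Op 4: place WQ@(2,4)
Op 5: remove (2,4)
Per-piece attacks for W:
W attacks (1,4): no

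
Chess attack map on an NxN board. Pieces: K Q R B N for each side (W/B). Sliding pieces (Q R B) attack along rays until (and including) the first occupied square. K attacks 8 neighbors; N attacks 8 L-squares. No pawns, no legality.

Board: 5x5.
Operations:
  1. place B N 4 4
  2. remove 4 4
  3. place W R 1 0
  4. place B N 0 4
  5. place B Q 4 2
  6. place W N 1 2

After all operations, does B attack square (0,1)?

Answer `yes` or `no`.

Answer: no

Derivation:
Op 1: place BN@(4,4)
Op 2: remove (4,4)
Op 3: place WR@(1,0)
Op 4: place BN@(0,4)
Op 5: place BQ@(4,2)
Op 6: place WN@(1,2)
Per-piece attacks for B:
  BN@(0,4): attacks (1,2) (2,3)
  BQ@(4,2): attacks (4,3) (4,4) (4,1) (4,0) (3,2) (2,2) (1,2) (3,3) (2,4) (3,1) (2,0) [ray(-1,0) blocked at (1,2)]
B attacks (0,1): no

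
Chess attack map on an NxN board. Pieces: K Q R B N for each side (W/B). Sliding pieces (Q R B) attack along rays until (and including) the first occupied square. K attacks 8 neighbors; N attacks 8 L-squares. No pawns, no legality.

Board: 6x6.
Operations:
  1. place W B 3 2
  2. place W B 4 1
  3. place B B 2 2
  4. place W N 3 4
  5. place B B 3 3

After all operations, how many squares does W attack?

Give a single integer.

Answer: 18

Derivation:
Op 1: place WB@(3,2)
Op 2: place WB@(4,1)
Op 3: place BB@(2,2)
Op 4: place WN@(3,4)
Op 5: place BB@(3,3)
Per-piece attacks for W:
  WB@(3,2): attacks (4,3) (5,4) (4,1) (2,3) (1,4) (0,5) (2,1) (1,0) [ray(1,-1) blocked at (4,1)]
  WN@(3,4): attacks (5,5) (1,5) (4,2) (5,3) (2,2) (1,3)
  WB@(4,1): attacks (5,2) (5,0) (3,2) (3,0) [ray(-1,1) blocked at (3,2)]
Union (18 distinct): (0,5) (1,0) (1,3) (1,4) (1,5) (2,1) (2,2) (2,3) (3,0) (3,2) (4,1) (4,2) (4,3) (5,0) (5,2) (5,3) (5,4) (5,5)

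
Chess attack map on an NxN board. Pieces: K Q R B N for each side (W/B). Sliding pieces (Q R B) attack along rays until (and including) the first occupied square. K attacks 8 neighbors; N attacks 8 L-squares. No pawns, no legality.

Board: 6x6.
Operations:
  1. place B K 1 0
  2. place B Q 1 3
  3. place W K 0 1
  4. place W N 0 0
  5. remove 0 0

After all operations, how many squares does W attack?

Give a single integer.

Op 1: place BK@(1,0)
Op 2: place BQ@(1,3)
Op 3: place WK@(0,1)
Op 4: place WN@(0,0)
Op 5: remove (0,0)
Per-piece attacks for W:
  WK@(0,1): attacks (0,2) (0,0) (1,1) (1,2) (1,0)
Union (5 distinct): (0,0) (0,2) (1,0) (1,1) (1,2)

Answer: 5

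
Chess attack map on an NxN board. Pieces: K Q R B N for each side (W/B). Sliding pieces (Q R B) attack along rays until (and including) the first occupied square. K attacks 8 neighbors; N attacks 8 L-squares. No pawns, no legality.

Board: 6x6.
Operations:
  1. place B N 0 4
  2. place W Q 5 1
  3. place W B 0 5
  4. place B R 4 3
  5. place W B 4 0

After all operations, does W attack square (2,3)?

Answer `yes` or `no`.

Op 1: place BN@(0,4)
Op 2: place WQ@(5,1)
Op 3: place WB@(0,5)
Op 4: place BR@(4,3)
Op 5: place WB@(4,0)
Per-piece attacks for W:
  WB@(0,5): attacks (1,4) (2,3) (3,2) (4,1) (5,0)
  WB@(4,0): attacks (5,1) (3,1) (2,2) (1,3) (0,4) [ray(1,1) blocked at (5,1); ray(-1,1) blocked at (0,4)]
  WQ@(5,1): attacks (5,2) (5,3) (5,4) (5,5) (5,0) (4,1) (3,1) (2,1) (1,1) (0,1) (4,2) (3,3) (2,4) (1,5) (4,0) [ray(-1,-1) blocked at (4,0)]
W attacks (2,3): yes

Answer: yes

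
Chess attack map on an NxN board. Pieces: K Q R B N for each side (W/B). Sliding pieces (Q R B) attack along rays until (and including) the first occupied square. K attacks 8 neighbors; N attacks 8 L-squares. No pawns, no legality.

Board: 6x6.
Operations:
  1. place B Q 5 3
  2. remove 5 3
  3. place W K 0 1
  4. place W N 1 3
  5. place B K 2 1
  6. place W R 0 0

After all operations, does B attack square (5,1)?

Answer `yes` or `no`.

Op 1: place BQ@(5,3)
Op 2: remove (5,3)
Op 3: place WK@(0,1)
Op 4: place WN@(1,3)
Op 5: place BK@(2,1)
Op 6: place WR@(0,0)
Per-piece attacks for B:
  BK@(2,1): attacks (2,2) (2,0) (3,1) (1,1) (3,2) (3,0) (1,2) (1,0)
B attacks (5,1): no

Answer: no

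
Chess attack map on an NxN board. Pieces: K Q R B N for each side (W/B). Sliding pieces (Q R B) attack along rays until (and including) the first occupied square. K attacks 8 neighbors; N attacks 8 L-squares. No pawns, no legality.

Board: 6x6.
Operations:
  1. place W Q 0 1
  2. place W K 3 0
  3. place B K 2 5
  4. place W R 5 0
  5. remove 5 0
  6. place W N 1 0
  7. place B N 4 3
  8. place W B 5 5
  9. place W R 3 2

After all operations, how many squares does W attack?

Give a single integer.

Answer: 24

Derivation:
Op 1: place WQ@(0,1)
Op 2: place WK@(3,0)
Op 3: place BK@(2,5)
Op 4: place WR@(5,0)
Op 5: remove (5,0)
Op 6: place WN@(1,0)
Op 7: place BN@(4,3)
Op 8: place WB@(5,5)
Op 9: place WR@(3,2)
Per-piece attacks for W:
  WQ@(0,1): attacks (0,2) (0,3) (0,4) (0,5) (0,0) (1,1) (2,1) (3,1) (4,1) (5,1) (1,2) (2,3) (3,4) (4,5) (1,0) [ray(1,-1) blocked at (1,0)]
  WN@(1,0): attacks (2,2) (3,1) (0,2)
  WK@(3,0): attacks (3,1) (4,0) (2,0) (4,1) (2,1)
  WR@(3,2): attacks (3,3) (3,4) (3,5) (3,1) (3,0) (4,2) (5,2) (2,2) (1,2) (0,2) [ray(0,-1) blocked at (3,0)]
  WB@(5,5): attacks (4,4) (3,3) (2,2) (1,1) (0,0)
Union (24 distinct): (0,0) (0,2) (0,3) (0,4) (0,5) (1,0) (1,1) (1,2) (2,0) (2,1) (2,2) (2,3) (3,0) (3,1) (3,3) (3,4) (3,5) (4,0) (4,1) (4,2) (4,4) (4,5) (5,1) (5,2)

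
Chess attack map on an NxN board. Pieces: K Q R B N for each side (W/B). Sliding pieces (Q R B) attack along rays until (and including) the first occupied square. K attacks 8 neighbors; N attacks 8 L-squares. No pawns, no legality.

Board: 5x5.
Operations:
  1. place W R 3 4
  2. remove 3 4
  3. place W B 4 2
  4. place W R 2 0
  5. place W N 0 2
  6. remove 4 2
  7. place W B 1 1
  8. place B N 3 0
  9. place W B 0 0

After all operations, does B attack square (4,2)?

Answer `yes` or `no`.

Answer: yes

Derivation:
Op 1: place WR@(3,4)
Op 2: remove (3,4)
Op 3: place WB@(4,2)
Op 4: place WR@(2,0)
Op 5: place WN@(0,2)
Op 6: remove (4,2)
Op 7: place WB@(1,1)
Op 8: place BN@(3,0)
Op 9: place WB@(0,0)
Per-piece attacks for B:
  BN@(3,0): attacks (4,2) (2,2) (1,1)
B attacks (4,2): yes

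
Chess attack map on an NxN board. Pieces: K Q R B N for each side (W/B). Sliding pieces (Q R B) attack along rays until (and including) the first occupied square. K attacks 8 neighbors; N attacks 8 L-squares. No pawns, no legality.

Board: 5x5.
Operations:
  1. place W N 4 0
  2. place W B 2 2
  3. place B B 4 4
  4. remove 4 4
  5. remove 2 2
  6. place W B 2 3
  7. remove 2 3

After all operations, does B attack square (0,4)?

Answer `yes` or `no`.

Op 1: place WN@(4,0)
Op 2: place WB@(2,2)
Op 3: place BB@(4,4)
Op 4: remove (4,4)
Op 5: remove (2,2)
Op 6: place WB@(2,3)
Op 7: remove (2,3)
Per-piece attacks for B:
B attacks (0,4): no

Answer: no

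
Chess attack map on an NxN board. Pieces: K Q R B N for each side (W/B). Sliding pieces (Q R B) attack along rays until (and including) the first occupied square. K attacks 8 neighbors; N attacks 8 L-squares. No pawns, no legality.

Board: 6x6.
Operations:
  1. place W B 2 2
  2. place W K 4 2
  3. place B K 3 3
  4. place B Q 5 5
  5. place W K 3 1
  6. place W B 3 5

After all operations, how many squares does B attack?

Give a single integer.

Op 1: place WB@(2,2)
Op 2: place WK@(4,2)
Op 3: place BK@(3,3)
Op 4: place BQ@(5,5)
Op 5: place WK@(3,1)
Op 6: place WB@(3,5)
Per-piece attacks for B:
  BK@(3,3): attacks (3,4) (3,2) (4,3) (2,3) (4,4) (4,2) (2,4) (2,2)
  BQ@(5,5): attacks (5,4) (5,3) (5,2) (5,1) (5,0) (4,5) (3,5) (4,4) (3,3) [ray(-1,0) blocked at (3,5); ray(-1,-1) blocked at (3,3)]
Union (16 distinct): (2,2) (2,3) (2,4) (3,2) (3,3) (3,4) (3,5) (4,2) (4,3) (4,4) (4,5) (5,0) (5,1) (5,2) (5,3) (5,4)

Answer: 16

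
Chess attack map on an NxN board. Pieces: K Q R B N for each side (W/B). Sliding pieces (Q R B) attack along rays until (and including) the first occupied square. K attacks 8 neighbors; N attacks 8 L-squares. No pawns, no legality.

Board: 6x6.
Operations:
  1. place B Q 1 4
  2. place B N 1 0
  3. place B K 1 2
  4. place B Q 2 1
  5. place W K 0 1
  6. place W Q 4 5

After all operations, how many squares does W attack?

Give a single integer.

Op 1: place BQ@(1,4)
Op 2: place BN@(1,0)
Op 3: place BK@(1,2)
Op 4: place BQ@(2,1)
Op 5: place WK@(0,1)
Op 6: place WQ@(4,5)
Per-piece attacks for W:
  WK@(0,1): attacks (0,2) (0,0) (1,1) (1,2) (1,0)
  WQ@(4,5): attacks (4,4) (4,3) (4,2) (4,1) (4,0) (5,5) (3,5) (2,5) (1,5) (0,5) (5,4) (3,4) (2,3) (1,2) [ray(-1,-1) blocked at (1,2)]
Union (18 distinct): (0,0) (0,2) (0,5) (1,0) (1,1) (1,2) (1,5) (2,3) (2,5) (3,4) (3,5) (4,0) (4,1) (4,2) (4,3) (4,4) (5,4) (5,5)

Answer: 18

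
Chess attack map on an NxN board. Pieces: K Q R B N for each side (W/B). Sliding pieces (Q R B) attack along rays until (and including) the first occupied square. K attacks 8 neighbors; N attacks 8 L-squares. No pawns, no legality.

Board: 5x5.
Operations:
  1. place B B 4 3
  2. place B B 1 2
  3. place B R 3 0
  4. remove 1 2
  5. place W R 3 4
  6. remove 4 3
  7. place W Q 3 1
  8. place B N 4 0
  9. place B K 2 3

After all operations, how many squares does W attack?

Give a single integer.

Answer: 18

Derivation:
Op 1: place BB@(4,3)
Op 2: place BB@(1,2)
Op 3: place BR@(3,0)
Op 4: remove (1,2)
Op 5: place WR@(3,4)
Op 6: remove (4,3)
Op 7: place WQ@(3,1)
Op 8: place BN@(4,0)
Op 9: place BK@(2,3)
Per-piece attacks for W:
  WQ@(3,1): attacks (3,2) (3,3) (3,4) (3,0) (4,1) (2,1) (1,1) (0,1) (4,2) (4,0) (2,2) (1,3) (0,4) (2,0) [ray(0,1) blocked at (3,4); ray(0,-1) blocked at (3,0); ray(1,-1) blocked at (4,0)]
  WR@(3,4): attacks (3,3) (3,2) (3,1) (4,4) (2,4) (1,4) (0,4) [ray(0,-1) blocked at (3,1)]
Union (18 distinct): (0,1) (0,4) (1,1) (1,3) (1,4) (2,0) (2,1) (2,2) (2,4) (3,0) (3,1) (3,2) (3,3) (3,4) (4,0) (4,1) (4,2) (4,4)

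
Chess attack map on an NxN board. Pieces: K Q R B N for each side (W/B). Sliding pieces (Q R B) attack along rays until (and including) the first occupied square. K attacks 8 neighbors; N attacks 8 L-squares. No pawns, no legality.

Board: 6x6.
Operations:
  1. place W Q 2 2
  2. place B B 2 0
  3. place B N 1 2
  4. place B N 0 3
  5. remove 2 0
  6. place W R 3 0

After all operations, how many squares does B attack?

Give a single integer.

Answer: 9

Derivation:
Op 1: place WQ@(2,2)
Op 2: place BB@(2,0)
Op 3: place BN@(1,2)
Op 4: place BN@(0,3)
Op 5: remove (2,0)
Op 6: place WR@(3,0)
Per-piece attacks for B:
  BN@(0,3): attacks (1,5) (2,4) (1,1) (2,2)
  BN@(1,2): attacks (2,4) (3,3) (0,4) (2,0) (3,1) (0,0)
Union (9 distinct): (0,0) (0,4) (1,1) (1,5) (2,0) (2,2) (2,4) (3,1) (3,3)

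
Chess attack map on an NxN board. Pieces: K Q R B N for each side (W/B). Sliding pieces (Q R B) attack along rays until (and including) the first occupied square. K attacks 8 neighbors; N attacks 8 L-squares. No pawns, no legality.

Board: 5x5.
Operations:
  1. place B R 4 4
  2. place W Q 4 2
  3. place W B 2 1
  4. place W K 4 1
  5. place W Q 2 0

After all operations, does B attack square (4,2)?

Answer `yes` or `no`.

Op 1: place BR@(4,4)
Op 2: place WQ@(4,2)
Op 3: place WB@(2,1)
Op 4: place WK@(4,1)
Op 5: place WQ@(2,0)
Per-piece attacks for B:
  BR@(4,4): attacks (4,3) (4,2) (3,4) (2,4) (1,4) (0,4) [ray(0,-1) blocked at (4,2)]
B attacks (4,2): yes

Answer: yes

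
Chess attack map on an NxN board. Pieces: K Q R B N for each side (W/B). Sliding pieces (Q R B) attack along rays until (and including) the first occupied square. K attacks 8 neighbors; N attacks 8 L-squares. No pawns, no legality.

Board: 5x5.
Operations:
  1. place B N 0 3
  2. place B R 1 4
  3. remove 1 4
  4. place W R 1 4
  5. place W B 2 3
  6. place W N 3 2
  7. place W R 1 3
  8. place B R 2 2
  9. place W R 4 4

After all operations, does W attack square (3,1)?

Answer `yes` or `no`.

Answer: no

Derivation:
Op 1: place BN@(0,3)
Op 2: place BR@(1,4)
Op 3: remove (1,4)
Op 4: place WR@(1,4)
Op 5: place WB@(2,3)
Op 6: place WN@(3,2)
Op 7: place WR@(1,3)
Op 8: place BR@(2,2)
Op 9: place WR@(4,4)
Per-piece attacks for W:
  WR@(1,3): attacks (1,4) (1,2) (1,1) (1,0) (2,3) (0,3) [ray(0,1) blocked at (1,4); ray(1,0) blocked at (2,3); ray(-1,0) blocked at (0,3)]
  WR@(1,4): attacks (1,3) (2,4) (3,4) (4,4) (0,4) [ray(0,-1) blocked at (1,3); ray(1,0) blocked at (4,4)]
  WB@(2,3): attacks (3,4) (3,2) (1,4) (1,2) (0,1) [ray(1,-1) blocked at (3,2); ray(-1,1) blocked at (1,4)]
  WN@(3,2): attacks (4,4) (2,4) (1,3) (4,0) (2,0) (1,1)
  WR@(4,4): attacks (4,3) (4,2) (4,1) (4,0) (3,4) (2,4) (1,4) [ray(-1,0) blocked at (1,4)]
W attacks (3,1): no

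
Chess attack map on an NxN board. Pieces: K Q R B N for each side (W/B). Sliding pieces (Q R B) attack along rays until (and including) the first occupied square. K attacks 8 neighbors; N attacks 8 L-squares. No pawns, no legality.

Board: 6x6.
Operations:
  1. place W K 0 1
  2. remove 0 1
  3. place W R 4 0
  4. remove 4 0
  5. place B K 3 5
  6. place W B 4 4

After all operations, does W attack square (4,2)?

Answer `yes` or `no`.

Op 1: place WK@(0,1)
Op 2: remove (0,1)
Op 3: place WR@(4,0)
Op 4: remove (4,0)
Op 5: place BK@(3,5)
Op 6: place WB@(4,4)
Per-piece attacks for W:
  WB@(4,4): attacks (5,5) (5,3) (3,5) (3,3) (2,2) (1,1) (0,0) [ray(-1,1) blocked at (3,5)]
W attacks (4,2): no

Answer: no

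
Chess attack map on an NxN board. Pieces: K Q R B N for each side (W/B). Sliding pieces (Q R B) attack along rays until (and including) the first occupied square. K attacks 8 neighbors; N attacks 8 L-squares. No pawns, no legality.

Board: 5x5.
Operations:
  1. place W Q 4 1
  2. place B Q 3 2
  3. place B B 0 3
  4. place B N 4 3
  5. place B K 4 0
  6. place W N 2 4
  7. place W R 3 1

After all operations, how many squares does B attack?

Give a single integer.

Op 1: place WQ@(4,1)
Op 2: place BQ@(3,2)
Op 3: place BB@(0,3)
Op 4: place BN@(4,3)
Op 5: place BK@(4,0)
Op 6: place WN@(2,4)
Op 7: place WR@(3,1)
Per-piece attacks for B:
  BB@(0,3): attacks (1,4) (1,2) (2,1) (3,0)
  BQ@(3,2): attacks (3,3) (3,4) (3,1) (4,2) (2,2) (1,2) (0,2) (4,3) (4,1) (2,3) (1,4) (2,1) (1,0) [ray(0,-1) blocked at (3,1); ray(1,1) blocked at (4,3); ray(1,-1) blocked at (4,1)]
  BK@(4,0): attacks (4,1) (3,0) (3,1)
  BN@(4,3): attacks (2,4) (3,1) (2,2)
Union (15 distinct): (0,2) (1,0) (1,2) (1,4) (2,1) (2,2) (2,3) (2,4) (3,0) (3,1) (3,3) (3,4) (4,1) (4,2) (4,3)

Answer: 15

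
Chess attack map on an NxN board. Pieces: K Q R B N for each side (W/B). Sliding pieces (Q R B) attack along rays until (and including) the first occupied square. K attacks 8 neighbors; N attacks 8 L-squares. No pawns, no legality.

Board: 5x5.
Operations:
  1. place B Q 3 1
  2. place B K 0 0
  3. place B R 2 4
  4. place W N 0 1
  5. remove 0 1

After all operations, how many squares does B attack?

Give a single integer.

Answer: 18

Derivation:
Op 1: place BQ@(3,1)
Op 2: place BK@(0,0)
Op 3: place BR@(2,4)
Op 4: place WN@(0,1)
Op 5: remove (0,1)
Per-piece attacks for B:
  BK@(0,0): attacks (0,1) (1,0) (1,1)
  BR@(2,4): attacks (2,3) (2,2) (2,1) (2,0) (3,4) (4,4) (1,4) (0,4)
  BQ@(3,1): attacks (3,2) (3,3) (3,4) (3,0) (4,1) (2,1) (1,1) (0,1) (4,2) (4,0) (2,2) (1,3) (0,4) (2,0)
Union (18 distinct): (0,1) (0,4) (1,0) (1,1) (1,3) (1,4) (2,0) (2,1) (2,2) (2,3) (3,0) (3,2) (3,3) (3,4) (4,0) (4,1) (4,2) (4,4)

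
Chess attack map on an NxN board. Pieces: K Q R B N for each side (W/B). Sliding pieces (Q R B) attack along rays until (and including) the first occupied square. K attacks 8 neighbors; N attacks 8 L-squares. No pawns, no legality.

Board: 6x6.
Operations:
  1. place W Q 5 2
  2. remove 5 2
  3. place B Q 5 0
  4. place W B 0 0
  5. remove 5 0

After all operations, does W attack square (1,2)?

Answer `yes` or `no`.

Op 1: place WQ@(5,2)
Op 2: remove (5,2)
Op 3: place BQ@(5,0)
Op 4: place WB@(0,0)
Op 5: remove (5,0)
Per-piece attacks for W:
  WB@(0,0): attacks (1,1) (2,2) (3,3) (4,4) (5,5)
W attacks (1,2): no

Answer: no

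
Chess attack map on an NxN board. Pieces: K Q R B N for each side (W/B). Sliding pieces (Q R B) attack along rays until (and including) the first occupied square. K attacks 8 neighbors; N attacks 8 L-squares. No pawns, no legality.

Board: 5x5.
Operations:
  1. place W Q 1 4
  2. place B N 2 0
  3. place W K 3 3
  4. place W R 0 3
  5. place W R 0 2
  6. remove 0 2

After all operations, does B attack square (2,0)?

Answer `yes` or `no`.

Op 1: place WQ@(1,4)
Op 2: place BN@(2,0)
Op 3: place WK@(3,3)
Op 4: place WR@(0,3)
Op 5: place WR@(0,2)
Op 6: remove (0,2)
Per-piece attacks for B:
  BN@(2,0): attacks (3,2) (4,1) (1,2) (0,1)
B attacks (2,0): no

Answer: no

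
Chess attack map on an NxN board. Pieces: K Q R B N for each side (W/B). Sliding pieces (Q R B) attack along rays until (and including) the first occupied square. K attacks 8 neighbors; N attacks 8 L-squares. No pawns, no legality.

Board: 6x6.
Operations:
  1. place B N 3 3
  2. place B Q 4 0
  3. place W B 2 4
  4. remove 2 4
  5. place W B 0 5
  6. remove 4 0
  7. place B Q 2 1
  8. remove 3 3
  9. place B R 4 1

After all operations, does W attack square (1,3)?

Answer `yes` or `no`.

Op 1: place BN@(3,3)
Op 2: place BQ@(4,0)
Op 3: place WB@(2,4)
Op 4: remove (2,4)
Op 5: place WB@(0,5)
Op 6: remove (4,0)
Op 7: place BQ@(2,1)
Op 8: remove (3,3)
Op 9: place BR@(4,1)
Per-piece attacks for W:
  WB@(0,5): attacks (1,4) (2,3) (3,2) (4,1) [ray(1,-1) blocked at (4,1)]
W attacks (1,3): no

Answer: no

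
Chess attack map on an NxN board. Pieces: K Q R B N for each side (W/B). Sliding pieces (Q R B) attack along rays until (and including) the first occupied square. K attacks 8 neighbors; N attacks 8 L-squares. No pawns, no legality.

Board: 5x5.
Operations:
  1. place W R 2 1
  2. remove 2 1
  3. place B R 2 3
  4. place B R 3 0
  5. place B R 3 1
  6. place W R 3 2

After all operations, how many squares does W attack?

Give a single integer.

Answer: 7

Derivation:
Op 1: place WR@(2,1)
Op 2: remove (2,1)
Op 3: place BR@(2,3)
Op 4: place BR@(3,0)
Op 5: place BR@(3,1)
Op 6: place WR@(3,2)
Per-piece attacks for W:
  WR@(3,2): attacks (3,3) (3,4) (3,1) (4,2) (2,2) (1,2) (0,2) [ray(0,-1) blocked at (3,1)]
Union (7 distinct): (0,2) (1,2) (2,2) (3,1) (3,3) (3,4) (4,2)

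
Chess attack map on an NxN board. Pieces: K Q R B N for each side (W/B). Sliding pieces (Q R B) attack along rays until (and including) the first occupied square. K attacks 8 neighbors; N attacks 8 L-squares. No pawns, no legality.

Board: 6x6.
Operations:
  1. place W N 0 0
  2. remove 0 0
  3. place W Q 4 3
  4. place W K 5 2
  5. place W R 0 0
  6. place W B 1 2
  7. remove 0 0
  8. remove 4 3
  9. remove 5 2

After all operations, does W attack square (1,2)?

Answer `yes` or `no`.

Op 1: place WN@(0,0)
Op 2: remove (0,0)
Op 3: place WQ@(4,3)
Op 4: place WK@(5,2)
Op 5: place WR@(0,0)
Op 6: place WB@(1,2)
Op 7: remove (0,0)
Op 8: remove (4,3)
Op 9: remove (5,2)
Per-piece attacks for W:
  WB@(1,2): attacks (2,3) (3,4) (4,5) (2,1) (3,0) (0,3) (0,1)
W attacks (1,2): no

Answer: no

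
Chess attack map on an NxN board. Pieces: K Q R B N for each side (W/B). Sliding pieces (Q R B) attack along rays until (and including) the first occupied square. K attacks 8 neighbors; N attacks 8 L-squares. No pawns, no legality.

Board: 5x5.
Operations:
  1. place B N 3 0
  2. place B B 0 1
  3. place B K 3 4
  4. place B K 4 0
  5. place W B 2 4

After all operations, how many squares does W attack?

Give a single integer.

Op 1: place BN@(3,0)
Op 2: place BB@(0,1)
Op 3: place BK@(3,4)
Op 4: place BK@(4,0)
Op 5: place WB@(2,4)
Per-piece attacks for W:
  WB@(2,4): attacks (3,3) (4,2) (1,3) (0,2)
Union (4 distinct): (0,2) (1,3) (3,3) (4,2)

Answer: 4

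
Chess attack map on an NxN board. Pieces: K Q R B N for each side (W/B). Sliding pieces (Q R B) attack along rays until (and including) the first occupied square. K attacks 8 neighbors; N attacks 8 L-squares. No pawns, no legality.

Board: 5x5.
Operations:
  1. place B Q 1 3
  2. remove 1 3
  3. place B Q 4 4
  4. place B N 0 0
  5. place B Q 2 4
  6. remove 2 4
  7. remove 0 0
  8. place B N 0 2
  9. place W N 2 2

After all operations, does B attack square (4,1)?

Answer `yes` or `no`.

Answer: yes

Derivation:
Op 1: place BQ@(1,3)
Op 2: remove (1,3)
Op 3: place BQ@(4,4)
Op 4: place BN@(0,0)
Op 5: place BQ@(2,4)
Op 6: remove (2,4)
Op 7: remove (0,0)
Op 8: place BN@(0,2)
Op 9: place WN@(2,2)
Per-piece attacks for B:
  BN@(0,2): attacks (1,4) (2,3) (1,0) (2,1)
  BQ@(4,4): attacks (4,3) (4,2) (4,1) (4,0) (3,4) (2,4) (1,4) (0,4) (3,3) (2,2) [ray(-1,-1) blocked at (2,2)]
B attacks (4,1): yes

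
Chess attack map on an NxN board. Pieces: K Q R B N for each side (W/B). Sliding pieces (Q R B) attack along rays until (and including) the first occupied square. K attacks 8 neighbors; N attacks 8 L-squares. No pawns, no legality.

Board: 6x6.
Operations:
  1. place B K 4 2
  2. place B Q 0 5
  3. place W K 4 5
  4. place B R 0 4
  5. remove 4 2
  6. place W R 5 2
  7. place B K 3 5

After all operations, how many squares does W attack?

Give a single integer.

Op 1: place BK@(4,2)
Op 2: place BQ@(0,5)
Op 3: place WK@(4,5)
Op 4: place BR@(0,4)
Op 5: remove (4,2)
Op 6: place WR@(5,2)
Op 7: place BK@(3,5)
Per-piece attacks for W:
  WK@(4,5): attacks (4,4) (5,5) (3,5) (5,4) (3,4)
  WR@(5,2): attacks (5,3) (5,4) (5,5) (5,1) (5,0) (4,2) (3,2) (2,2) (1,2) (0,2)
Union (13 distinct): (0,2) (1,2) (2,2) (3,2) (3,4) (3,5) (4,2) (4,4) (5,0) (5,1) (5,3) (5,4) (5,5)

Answer: 13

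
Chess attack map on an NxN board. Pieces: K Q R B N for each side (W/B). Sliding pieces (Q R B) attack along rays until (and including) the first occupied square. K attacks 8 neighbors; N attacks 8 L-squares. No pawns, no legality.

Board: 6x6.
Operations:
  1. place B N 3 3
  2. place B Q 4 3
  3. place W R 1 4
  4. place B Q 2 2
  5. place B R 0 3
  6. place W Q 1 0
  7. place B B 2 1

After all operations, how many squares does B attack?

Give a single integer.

Op 1: place BN@(3,3)
Op 2: place BQ@(4,3)
Op 3: place WR@(1,4)
Op 4: place BQ@(2,2)
Op 5: place BR@(0,3)
Op 6: place WQ@(1,0)
Op 7: place BB@(2,1)
Per-piece attacks for B:
  BR@(0,3): attacks (0,4) (0,5) (0,2) (0,1) (0,0) (1,3) (2,3) (3,3) [ray(1,0) blocked at (3,3)]
  BB@(2,1): attacks (3,2) (4,3) (3,0) (1,2) (0,3) (1,0) [ray(1,1) blocked at (4,3); ray(-1,1) blocked at (0,3); ray(-1,-1) blocked at (1,0)]
  BQ@(2,2): attacks (2,3) (2,4) (2,5) (2,1) (3,2) (4,2) (5,2) (1,2) (0,2) (3,3) (3,1) (4,0) (1,3) (0,4) (1,1) (0,0) [ray(0,-1) blocked at (2,1); ray(1,1) blocked at (3,3)]
  BN@(3,3): attacks (4,5) (5,4) (2,5) (1,4) (4,1) (5,2) (2,1) (1,2)
  BQ@(4,3): attacks (4,4) (4,5) (4,2) (4,1) (4,0) (5,3) (3,3) (5,4) (5,2) (3,4) (2,5) (3,2) (2,1) [ray(-1,0) blocked at (3,3); ray(-1,-1) blocked at (2,1)]
Union (29 distinct): (0,0) (0,1) (0,2) (0,3) (0,4) (0,5) (1,0) (1,1) (1,2) (1,3) (1,4) (2,1) (2,3) (2,4) (2,5) (3,0) (3,1) (3,2) (3,3) (3,4) (4,0) (4,1) (4,2) (4,3) (4,4) (4,5) (5,2) (5,3) (5,4)

Answer: 29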